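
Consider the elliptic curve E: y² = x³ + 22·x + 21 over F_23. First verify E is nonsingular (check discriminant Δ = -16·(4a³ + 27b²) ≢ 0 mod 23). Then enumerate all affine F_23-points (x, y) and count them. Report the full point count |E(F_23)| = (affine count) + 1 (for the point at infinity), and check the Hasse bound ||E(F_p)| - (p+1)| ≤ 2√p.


Affine points = {(2, 2), (2, 21), (4, 9), (4, 14), (5, 7), (5, 16), (6, 1), (6, 22), (7, 9), (7, 14), (12, 9), (12, 14), (15, 0), (17, 8), (17, 15), (18, 4), (18, 19)}; affine count = 17; |E(F_23)| = 18.

Discriminant check: Δ ∝ 4a³ + 27b² = 4·22³ + 27·21² = 4·10648 + 27·441 ≡ 12 (mod 23). Nonzero ⇒ E is nonsingular.
For each x ∈ F_23, compute rhs = x³ + 22·x + 21 mod 23, then count y ∈ F_23 with y² ≡ rhs.
  x = 0: rhs = 21, matching y values: none (0 points).
  x = 1: rhs = 21, matching y values: none (0 points).
  x = 2: rhs = 4, matching y values: 2, 21 (2 points).
  x = 3: rhs = 22, matching y values: none (0 points).
  x = 4: rhs = 12, matching y values: 9, 14 (2 points).
  x = 5: rhs = 3, matching y values: 7, 16 (2 points).
  x = 6: rhs = 1, matching y values: 1, 22 (2 points).
  x = 7: rhs = 12, matching y values: 9, 14 (2 points).
  x = 8: rhs = 19, matching y values: none (0 points).
  x = 9: rhs = 5, matching y values: none (0 points).
  x = 10: rhs = 22, matching y values: none (0 points).
  x = 11: rhs = 7, matching y values: none (0 points).
  x = 12: rhs = 12, matching y values: 9, 14 (2 points).
  x = 13: rhs = 20, matching y values: none (0 points).
  x = 14: rhs = 14, matching y values: none (0 points).
  x = 15: rhs = 0, matching y values: 0 (1 points).
  x = 16: rhs = 7, matching y values: none (0 points).
  x = 17: rhs = 18, matching y values: 8, 15 (2 points).
  x = 18: rhs = 16, matching y values: 4, 19 (2 points).
  x = 19: rhs = 7, matching y values: none (0 points).
  x = 20: rhs = 20, matching y values: none (0 points).
  x = 21: rhs = 15, matching y values: none (0 points).
  x = 22: rhs = 21, matching y values: none (0 points).
Total affine count: 17.
Full point count |E(F_23)| = 17 + 1 = 18.
Hasse bound: |18 − (23+1)| = |-6| = 6 ≤ 2√23 ≈ 9.5917 ✓.


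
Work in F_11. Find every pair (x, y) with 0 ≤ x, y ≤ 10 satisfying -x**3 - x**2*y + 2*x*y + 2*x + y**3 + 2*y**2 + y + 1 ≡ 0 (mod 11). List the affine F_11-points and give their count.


Affine F_11-points: {(0, 8), (1, 2), (1, 5), (3, 7), (4, 0), (5, 10), (6, 5), (6, 7), (6, 8), (7, 3), (8, 0), (8, 1), (8, 8), (10, 0), (10, 4), (10, 5)}; count = 16.

For each of the 121 pairs (x, y) ∈ F_11², evaluate f(x, y) mod 11. Record the zeros.
  x = 0: [0↦1, 1↦5, 2↦8, 3↦5, 4↦2, 5↦5, 6↦9, 7↦9, 8↦0, 9↦10, 10↦1]  zeros at y ∈ {8}
  x = 1: [0↦2, 1↦7, 2↦0, 3↦9, 4↦7, 5↦0, 6↦5, 7↦6, 8↦9, 9↦9, 10↦1]  zeros at y ∈ {2, 5}
  x = 2: [0↦8, 1↦1, 2↦4, 3↦1, 4↦9, 5↦1, 6↦5, 7↦5, 8↦7, 9↦6, 10↦8]  zeros at y ∈ ∅
  x = 3: [0↦2, 1↦3, 2↦3, 3↦8, 4↦2, 5↦2, 6↦3, 7↦0, 8↦10, 9↦6, 10↦5]  zeros at y ∈ {7}
  x = 4: [0↦0, 1↦7, 2↦2, 3↦2, 4↦2, 5↦8, 6↦4, 7↦7, 8↦1, 9↦3, 10↦8]  zeros at y ∈ {0}
  x = 5: [0↦7, 1↦7, 2↦6, 3↦10, 4↦3, 5↦2, 6↦2, 7↦9, 8↦7, 9↦2, 10↦0]  zeros at y ∈ {10}
  x = 6: [0↦6, 1↦8, 2↦9, 3↦4, 4↦10, 5↦0, 6↦2, 7↦0, 8↦0, 9↦8, 10↦8]  zeros at y ∈ {5, 7, 8}
  x = 7: [0↦2, 1↦4, 2↦5, 3↦0, 4↦6, 5↦7, 6↦9, 7↦7, 8↦7, 9↦4, 10↦4]  zeros at y ∈ {3}
  x = 8: [0↦0, 1↦0, 2↦10, 3↦3, 4↦7, 5↦6, 6↦6, 7↦2, 8↦0, 9↦6, 10↦4]  zeros at y ∈ {0, 1, 8}
  x = 9: [0↦5, 1↦1, 2↦7, 3↦7, 4↦7, 5↦2, 6↦9, 7↦1, 8↦6, 9↦8, 10↦2]  zeros at y ∈ ∅
  x = 10: [0↦0, 1↦1, 2↦1, 3↦6, 4↦0, 5↦0, 6↦1, 7↦9, 8↦8, 9↦4, 10↦3]  zeros at y ∈ {0, 4, 5}
Collecting zeros: affine points = {(0, 8), (1, 2), (1, 5), (3, 7), (4, 0), (5, 10), (6, 5), (6, 7), (6, 8), (7, 3), (8, 0), (8, 1), (8, 8), (10, 0), (10, 4), (10, 5)}.
Total count |C(F_11)_aff| = 16.


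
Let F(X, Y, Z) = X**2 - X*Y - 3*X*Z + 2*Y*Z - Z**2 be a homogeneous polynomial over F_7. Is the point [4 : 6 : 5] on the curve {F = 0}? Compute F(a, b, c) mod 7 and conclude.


F(4,6,5) ≡ 2 (mod 7); P is NOT on the curve.

Evaluate F(4, 6, 5) term-by-term (mod 7).
  X**2 ↦ 1·16·1·1 = 16
  -X*Y ↦ -1·4·6·1 = -24
  -3*X*Z ↦ -3·4·1·5 = -60
  2*Y*Z ↦ 2·1·6·5 = 60
  -Z**2 ↦ -1·1·1·25 = -25
Sum: F(4, 6, 5) = (16) + (-24) + (-60) + (60) + (-25) = -33.
Reducing mod 7: -33 ≡ 2 (mod 7).
Since F(a, b, c) ≡ 2 ≠ 0 (mod 7), P does NOT lie on the curve.


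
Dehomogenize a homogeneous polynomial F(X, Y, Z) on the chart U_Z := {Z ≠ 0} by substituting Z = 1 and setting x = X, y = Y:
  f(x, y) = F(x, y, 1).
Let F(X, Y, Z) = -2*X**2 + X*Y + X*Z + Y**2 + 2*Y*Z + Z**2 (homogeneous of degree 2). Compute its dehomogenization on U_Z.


f(x, y) = -2*x**2 + x*y + x + y**2 + 2*y + 1

On U_Z we set Z = 1. Each monomial c·X^i·Y^j·Z^k in F becomes c·x^i·y^j·1^k = c·x^i·y^j.
Substituting Z = 1: F(X, Y, 1) = -2*x**2 + x*y + x + y**2 + 2*y + 1.
Note: deg(f) ≤ deg(F) = 2; strict inequality happens when F is divisible by Z (lost terms).


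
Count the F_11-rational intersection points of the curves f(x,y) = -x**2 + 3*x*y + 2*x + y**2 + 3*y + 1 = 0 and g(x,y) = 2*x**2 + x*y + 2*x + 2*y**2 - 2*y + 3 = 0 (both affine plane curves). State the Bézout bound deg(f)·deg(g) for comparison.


Common zeros: {(3, 9), (9, 6)}; count = 2; Bézout bound = 4.

deg(f) = 2, deg(g) = 2, so Bézout bound = 4.
Scan x ∈ F_11. For each x, list the y ∈ F_11 with f(x, y) ≡ 0 and those with g(x, y) ≡ 0 (mod 11); the common zeros in that column are the intersection.
  x = 0: f ≡ 0 at y ∈ {2, 6}; g ≡ 0 at y ∈ ∅; common: ∅.
  x = 1: f ≡ 0 at y ∈ ∅; g ≡ 0 at y ∈ {3}; common: ∅.
  x = 2: f ≡ 0 at y ∈ {1}; g ≡ 0 at y ∈ {3, 8}; common: ∅.
  x = 3: f ≡ 0 at y ∈ {1, 9}; g ≡ 0 at y ∈ {7, 9}; common: {9}.
  x = 4: f ≡ 0 at y ∈ {9}; g ≡ 0 at y ∈ {2, 8}; common: ∅.
  x = 5: f ≡ 0 at y ∈ ∅; g ≡ 0 at y ∈ {2}; common: ∅.
  x = 6: f ≡ 0 at y ∈ {4, 8}; g ≡ 0 at y ∈ ∅; common: ∅.
  x = 7: f ≡ 0 at y ∈ ∅; g ≡ 0 at y ∈ ∅; common: ∅.
  x = 8: f ≡ 0 at y ∈ {2, 4}; g ≡ 0 at y ∈ {9, 10}; common: ∅.
  x = 9: f ≡ 0 at y ∈ {6, 8}; g ≡ 0 at y ∈ {6, 7}; common: {6}.
  x = 10: f ≡ 0 at y ∈ ∅; g ≡ 0 at y ∈ ∅; common: ∅.
Collecting: common zeros = {(3, 9), (9, 6)}, so the count is 2.
Comparison with the Bézout bound: 2 ≤ 4 = deg(f)·deg(g), as expected for curves with no common component (the affine F_11-count falls short of the bound because intersections may lie at infinity, over extension fields, or carry multiplicity).


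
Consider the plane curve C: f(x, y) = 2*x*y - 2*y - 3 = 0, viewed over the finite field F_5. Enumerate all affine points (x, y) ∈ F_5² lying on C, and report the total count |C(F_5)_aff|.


Affine F_5-points: {(0, 1), (2, 4), (3, 2), (4, 3)}; count = 4.

For each of the 25 pairs (x, y) ∈ F_5², evaluate f(x, y) mod 5. Record the zeros.
  x = 0: [0↦2, 1↦0, 2↦3, 3↦1, 4↦4]  zeros at y ∈ {1}
  x = 1: [0↦2, 1↦2, 2↦2, 3↦2, 4↦2]  zeros at y ∈ ∅
  x = 2: [0↦2, 1↦4, 2↦1, 3↦3, 4↦0]  zeros at y ∈ {4}
  x = 3: [0↦2, 1↦1, 2↦0, 3↦4, 4↦3]  zeros at y ∈ {2}
  x = 4: [0↦2, 1↦3, 2↦4, 3↦0, 4↦1]  zeros at y ∈ {3}
Collecting zeros: affine points = {(0, 1), (2, 4), (3, 2), (4, 3)}.
Total count |C(F_5)_aff| = 4.


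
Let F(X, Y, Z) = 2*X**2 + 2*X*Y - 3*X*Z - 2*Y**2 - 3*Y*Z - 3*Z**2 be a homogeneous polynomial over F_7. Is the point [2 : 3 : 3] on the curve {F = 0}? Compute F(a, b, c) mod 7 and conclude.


F(2,3,3) ≡ 0 (mod 7); P is on the curve.

Evaluate F(2, 3, 3) term-by-term (mod 7).
  2*X**2 ↦ 2·4·1·1 = 8
  2*X*Y ↦ 2·2·3·1 = 12
  -3*X*Z ↦ -3·2·1·3 = -18
  -2*Y**2 ↦ -2·1·9·1 = -18
  -3*Y*Z ↦ -3·1·3·3 = -27
  -3*Z**2 ↦ -3·1·1·9 = -27
Sum: F(2, 3, 3) = (8) + (12) + (-18) + (-18) + (-27) + (-27) = -70.
Reducing mod 7: -70 ≡ 0 (mod 7).
Since F(a, b, c) ≡ 0 (mod 7), P lies on the curve.


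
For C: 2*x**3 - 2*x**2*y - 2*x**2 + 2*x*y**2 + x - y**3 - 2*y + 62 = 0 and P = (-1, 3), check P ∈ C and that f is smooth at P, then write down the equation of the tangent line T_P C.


Tangent line at P: 41*x - 43*y + 170 = 0.

Step 1: f(-1, 3) = 0, so P lies on C.
Step 2: partial derivatives
  f_x(x, y) = 6*x**2 - 4*x*y - 4*x + 2*y**2 + 1, f_y(x, y) = -2*x**2 + 4*x*y - 3*y**2 - 2.
  f_x(P) = 41, f_y(P) = -43 (gradient nonzero, so P is smooth).
Step 3: tangent line at P: 41·(x − -1) + -43·(y − 3) = 0.
Expanding: 41*x - 43*y + 170 = 0.


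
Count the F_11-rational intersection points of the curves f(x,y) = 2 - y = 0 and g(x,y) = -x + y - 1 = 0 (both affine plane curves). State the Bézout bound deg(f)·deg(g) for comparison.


Common zeros: {(1, 2)}; count = 1; Bézout bound = 1.

deg(f) = 1, deg(g) = 1, so Bézout bound = 1.
Scan x ∈ F_11. For each x, list the y ∈ F_11 with f(x, y) ≡ 0 and those with g(x, y) ≡ 0 (mod 11); the common zeros in that column are the intersection.
  x = 0: f ≡ 0 at y ∈ {2}; g ≡ 0 at y ∈ {1}; common: ∅.
  x = 1: f ≡ 0 at y ∈ {2}; g ≡ 0 at y ∈ {2}; common: {2}.
  x = 2: f ≡ 0 at y ∈ {2}; g ≡ 0 at y ∈ {3}; common: ∅.
  x = 3: f ≡ 0 at y ∈ {2}; g ≡ 0 at y ∈ {4}; common: ∅.
  x = 4: f ≡ 0 at y ∈ {2}; g ≡ 0 at y ∈ {5}; common: ∅.
  x = 5: f ≡ 0 at y ∈ {2}; g ≡ 0 at y ∈ {6}; common: ∅.
  x = 6: f ≡ 0 at y ∈ {2}; g ≡ 0 at y ∈ {7}; common: ∅.
  x = 7: f ≡ 0 at y ∈ {2}; g ≡ 0 at y ∈ {8}; common: ∅.
  x = 8: f ≡ 0 at y ∈ {2}; g ≡ 0 at y ∈ {9}; common: ∅.
  x = 9: f ≡ 0 at y ∈ {2}; g ≡ 0 at y ∈ {10}; common: ∅.
  x = 10: f ≡ 0 at y ∈ {2}; g ≡ 0 at y ∈ {0}; common: ∅.
Collecting: common zeros = {(1, 2)}, so the count is 1.
Comparison with the Bézout bound: 1 ≤ 1 = deg(f)·deg(g), as expected for curves with no common component (the bound is attained).


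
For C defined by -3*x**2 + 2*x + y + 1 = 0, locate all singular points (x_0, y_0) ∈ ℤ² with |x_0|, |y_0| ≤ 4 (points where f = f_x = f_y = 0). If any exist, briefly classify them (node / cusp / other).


No singular points in the scanned grid; C is smooth there.

Compute partial derivatives:
  f_x = 2 - 6*x.
  f_y = 1.
f_y = 1 is a nonzero constant, so f_y never vanishes: no point (x, y) can satisfy f = f_x = f_y = 0. In particular no (x, y) ∈ {−4, ..., 4}² is singular; the curve is smooth.


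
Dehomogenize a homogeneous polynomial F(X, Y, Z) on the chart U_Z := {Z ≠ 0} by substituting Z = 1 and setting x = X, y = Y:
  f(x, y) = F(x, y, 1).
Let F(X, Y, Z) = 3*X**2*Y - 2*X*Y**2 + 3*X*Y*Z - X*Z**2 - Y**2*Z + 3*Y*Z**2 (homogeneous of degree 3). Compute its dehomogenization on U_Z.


f(x, y) = 3*x**2*y - 2*x*y**2 + 3*x*y - x - y**2 + 3*y

On U_Z we set Z = 1. Each monomial c·X^i·Y^j·Z^k in F becomes c·x^i·y^j·1^k = c·x^i·y^j.
Substituting Z = 1: F(X, Y, 1) = 3*x**2*y - 2*x*y**2 + 3*x*y - x - y**2 + 3*y.
Note: deg(f) ≤ deg(F) = 3; strict inequality happens when F is divisible by Z (lost terms).


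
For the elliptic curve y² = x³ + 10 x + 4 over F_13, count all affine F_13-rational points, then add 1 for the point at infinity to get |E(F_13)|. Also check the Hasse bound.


Affine points = {(0, 2), (0, 11), (3, 3), (3, 10), (4, 2), (4, 11), (5, 6), (5, 7), (7, 1), (7, 12), (9, 2), (9, 11), (10, 5), (10, 8)}; affine count = 14; |E(F_13)| = 15.

Discriminant check: Δ ∝ 4a³ + 27b² = 4·10³ + 27·4² = 4·1000 + 27·16 ≡ 12 (mod 13). Nonzero ⇒ E is nonsingular.
For each x ∈ F_13, compute rhs = x³ + 10·x + 4 mod 13, then count y ∈ F_13 with y² ≡ rhs.
  x = 0: rhs = 4, matching y values: 2, 11 (2 points).
  x = 1: rhs = 2, matching y values: none (0 points).
  x = 2: rhs = 6, matching y values: none (0 points).
  x = 3: rhs = 9, matching y values: 3, 10 (2 points).
  x = 4: rhs = 4, matching y values: 2, 11 (2 points).
  x = 5: rhs = 10, matching y values: 6, 7 (2 points).
  x = 6: rhs = 7, matching y values: none (0 points).
  x = 7: rhs = 1, matching y values: 1, 12 (2 points).
  x = 8: rhs = 11, matching y values: none (0 points).
  x = 9: rhs = 4, matching y values: 2, 11 (2 points).
  x = 10: rhs = 12, matching y values: 5, 8 (2 points).
  x = 11: rhs = 2, matching y values: none (0 points).
  x = 12: rhs = 6, matching y values: none (0 points).
Total affine count: 14.
Full point count |E(F_13)| = 14 + 1 = 15.
Hasse bound: |15 − (13+1)| = |1| = 1 ≤ 2√13 ≈ 7.2111 ✓.


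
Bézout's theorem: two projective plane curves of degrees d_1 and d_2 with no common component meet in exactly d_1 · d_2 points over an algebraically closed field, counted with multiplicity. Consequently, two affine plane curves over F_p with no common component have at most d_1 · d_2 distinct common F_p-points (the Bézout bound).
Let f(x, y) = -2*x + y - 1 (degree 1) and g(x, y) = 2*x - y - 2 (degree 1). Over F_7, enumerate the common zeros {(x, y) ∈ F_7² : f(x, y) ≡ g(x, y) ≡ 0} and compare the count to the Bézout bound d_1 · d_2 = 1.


Common zeros: ∅; count = 0; Bézout bound = 1.

deg(f) = 1, deg(g) = 1, so Bézout bound = 1.
Scan x ∈ F_7. For each x, list the y ∈ F_7 with f(x, y) ≡ 0 and those with g(x, y) ≡ 0 (mod 7); the common zeros in that column are the intersection.
  x = 0: f ≡ 0 at y ∈ {1}; g ≡ 0 at y ∈ {5}; common: ∅.
  x = 1: f ≡ 0 at y ∈ {3}; g ≡ 0 at y ∈ {0}; common: ∅.
  x = 2: f ≡ 0 at y ∈ {5}; g ≡ 0 at y ∈ {2}; common: ∅.
  x = 3: f ≡ 0 at y ∈ {0}; g ≡ 0 at y ∈ {4}; common: ∅.
  x = 4: f ≡ 0 at y ∈ {2}; g ≡ 0 at y ∈ {6}; common: ∅.
  x = 5: f ≡ 0 at y ∈ {4}; g ≡ 0 at y ∈ {1}; common: ∅.
  x = 6: f ≡ 0 at y ∈ {6}; g ≡ 0 at y ∈ {3}; common: ∅.
Collecting: common zeros = ∅, so the count is 0.
Comparison with the Bézout bound: 0 ≤ 1 = deg(f)·deg(g), as expected for curves with no common component (the affine F_7-count falls short of the bound because intersections may lie at infinity, over extension fields, or carry multiplicity).


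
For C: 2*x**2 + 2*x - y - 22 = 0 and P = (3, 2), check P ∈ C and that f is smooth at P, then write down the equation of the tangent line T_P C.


Tangent line at P: 14*x - y - 40 = 0.

Step 1: f(3, 2) = 0, so P lies on C.
Step 2: partial derivatives
  f_x(x, y) = 4*x + 2, f_y(x, y) = -1.
  f_x(P) = 14, f_y(P) = -1 (gradient nonzero, so P is smooth).
Step 3: tangent line at P: 14·(x − 3) + -1·(y − 2) = 0.
Expanding: 14*x - y - 40 = 0.


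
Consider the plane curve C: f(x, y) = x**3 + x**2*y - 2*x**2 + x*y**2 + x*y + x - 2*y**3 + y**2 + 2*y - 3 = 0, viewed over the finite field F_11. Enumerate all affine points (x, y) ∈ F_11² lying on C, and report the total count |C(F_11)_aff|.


Affine F_11-points: {(0, 2), (2, 2), (2, 7), (2, 9), (3, 3), (4, 0), (4, 8), (5, 0), (6, 6), (6, 8), (8, 3), (9, 2), (10, 3)}; count = 13.

For each of the 121 pairs (x, y) ∈ F_11², evaluate f(x, y) mod 11. Record the zeros.
  x = 0: [0↦8, 1↦9, 2↦0, 3↦2, 4↦3, 5↦2, 6↦9, 7↦1, 8↦10, 9↦2, 10↦9]  zeros at y ∈ {2}
  x = 1: [0↦8, 1↦1, 2↦8, 3↦6, 4↦5, 5↦4, 6↦2, 7↦9, 8↦2, 9↦2, 10↦8]  zeros at y ∈ ∅
  x = 2: [0↦10, 1↦8, 2↦0, 3↦7, 4↦6, 5↦7, 6↦9, 7↦0, 8↦1, 9↦0, 10↦7]  zeros at y ∈ {2, 7, 9}
  x = 3: [0↦9, 1↦3, 2↦4, 3↦0, 4↦1, 5↦6, 6↦3, 7↦2, 8↦2, 9↦2, 10↦1]  zeros at y ∈ {3}
  x = 4: [0↦0, 1↦3, 2↦4, 3↦2, 4↦7, 5↦7, 6↦1, 7↦10, 8↦0, 9↦3, 10↦7]  zeros at y ∈ {0, 8}
  x = 5: [0↦0, 1↦3, 2↦6, 3↦8, 4↦8, 5↦5, 6↦9, 7↦8, 8↦1, 9↦9, 10↦9]  zeros at y ∈ {0}
  x = 6: [0↦4, 1↦9, 2↦5, 3↦2, 4↦10, 5↦6, 6↦0, 7↦2, 8↦0, 9↦4, 10↦2]  zeros at y ∈ {6, 8}
  x = 7: [0↦7, 1↦5, 2↦7, 3↦1, 4↦8, 5↦5, 6↦2, 7↦9, 8↦3, 9↦5, 10↦3]  zeros at y ∈ ∅
  x = 8: [0↦4, 1↦8, 2↦7, 3↦0, 4↦8, 5↦8, 6↦10, 7↦2, 8↦5, 9↦7, 10↦7]  zeros at y ∈ {3}
  x = 9: [0↦1, 1↦2, 2↦0, 3↦5, 4↦5, 5↦10, 6↦8, 7↦9, 8↦1, 9↦5, 10↦9]  zeros at y ∈ {2}
  x = 10: [0↦4, 1↦4, 2↦3, 3↦0, 4↦5, 5↦6, 6↦2, 7↦3, 8↦8, 9↦5, 10↦4]  zeros at y ∈ {3}
Collecting zeros: affine points = {(0, 2), (2, 2), (2, 7), (2, 9), (3, 3), (4, 0), (4, 8), (5, 0), (6, 6), (6, 8), (8, 3), (9, 2), (10, 3)}.
Total count |C(F_11)_aff| = 13.


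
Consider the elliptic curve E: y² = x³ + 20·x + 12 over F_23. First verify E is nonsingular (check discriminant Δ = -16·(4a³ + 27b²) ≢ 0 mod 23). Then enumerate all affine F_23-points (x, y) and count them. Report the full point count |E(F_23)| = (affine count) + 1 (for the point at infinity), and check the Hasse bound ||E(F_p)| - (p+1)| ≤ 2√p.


Affine points = {(0, 9), (0, 14), (4, 8), (4, 15), (6, 7), (6, 16), (7, 9), (7, 14), (9, 1), (9, 22), (10, 4), (10, 19), (12, 5), (12, 18), (13, 10), (13, 13), (14, 0), (16, 9), (16, 14), (19, 11), (19, 12)}; affine count = 21; |E(F_23)| = 22.

Discriminant check: Δ ∝ 4a³ + 27b² = 4·20³ + 27·12² = 4·8000 + 27·144 ≡ 8 (mod 23). Nonzero ⇒ E is nonsingular.
For each x ∈ F_23, compute rhs = x³ + 20·x + 12 mod 23, then count y ∈ F_23 with y² ≡ rhs.
  x = 0: rhs = 12, matching y values: 9, 14 (2 points).
  x = 1: rhs = 10, matching y values: none (0 points).
  x = 2: rhs = 14, matching y values: none (0 points).
  x = 3: rhs = 7, matching y values: none (0 points).
  x = 4: rhs = 18, matching y values: 8, 15 (2 points).
  x = 5: rhs = 7, matching y values: none (0 points).
  x = 6: rhs = 3, matching y values: 7, 16 (2 points).
  x = 7: rhs = 12, matching y values: 9, 14 (2 points).
  x = 8: rhs = 17, matching y values: none (0 points).
  x = 9: rhs = 1, matching y values: 1, 22 (2 points).
  x = 10: rhs = 16, matching y values: 4, 19 (2 points).
  x = 11: rhs = 22, matching y values: none (0 points).
  x = 12: rhs = 2, matching y values: 5, 18 (2 points).
  x = 13: rhs = 8, matching y values: 10, 13 (2 points).
  x = 14: rhs = 0, matching y values: 0 (1 points).
  x = 15: rhs = 7, matching y values: none (0 points).
  x = 16: rhs = 12, matching y values: 9, 14 (2 points).
  x = 17: rhs = 21, matching y values: none (0 points).
  x = 18: rhs = 17, matching y values: none (0 points).
  x = 19: rhs = 6, matching y values: 11, 12 (2 points).
  x = 20: rhs = 17, matching y values: none (0 points).
  x = 21: rhs = 10, matching y values: none (0 points).
  x = 22: rhs = 14, matching y values: none (0 points).
Total affine count: 21.
Full point count |E(F_23)| = 21 + 1 = 22.
Hasse bound: |22 − (23+1)| = |-2| = 2 ≤ 2√23 ≈ 9.5917 ✓.


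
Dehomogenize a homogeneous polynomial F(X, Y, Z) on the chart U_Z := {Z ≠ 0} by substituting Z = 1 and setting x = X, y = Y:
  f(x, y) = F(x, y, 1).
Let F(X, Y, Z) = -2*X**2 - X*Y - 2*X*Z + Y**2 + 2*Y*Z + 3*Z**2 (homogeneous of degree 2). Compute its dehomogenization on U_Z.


f(x, y) = -2*x**2 - x*y - 2*x + y**2 + 2*y + 3

On U_Z we set Z = 1. Each monomial c·X^i·Y^j·Z^k in F becomes c·x^i·y^j·1^k = c·x^i·y^j.
Substituting Z = 1: F(X, Y, 1) = -2*x**2 - x*y - 2*x + y**2 + 2*y + 3.
Note: deg(f) ≤ deg(F) = 2; strict inequality happens when F is divisible by Z (lost terms).


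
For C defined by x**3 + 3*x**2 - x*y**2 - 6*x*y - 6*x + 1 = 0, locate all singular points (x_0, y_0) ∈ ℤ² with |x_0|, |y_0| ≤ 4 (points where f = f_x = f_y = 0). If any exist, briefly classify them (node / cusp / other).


Singular points: {(-1, -3)}; classification: cusp.

Compute partial derivatives:
  f_x = 3*x**2 + 6*x - y**2 - 6*y - 6.
  f_y = -2*x*y - 6*x.
Scan x_0 ∈ {−4, ..., 4}. For each x_0, f_y(x_0, y) is a polynomial in y; find its integer roots y ∈ {−4, ..., 4}, then test f_x and f at those candidates.
  x = -4: f_y(-4, y) = 8*y + 24; vanishes at y ∈ {-3}. (-4, -3): f_x = 27 ≠ 0.
  x = -3: f_y(-3, y) = 6*y + 18; vanishes at y ∈ {-3}. (-3, -3): f_x = 12 ≠ 0.
  x = -2: f_y(-2, y) = 4*y + 12; vanishes at y ∈ {-3}. (-2, -3): f_x = 3 ≠ 0.
  x = -1: f_y(-1, y) = 2*y + 6; vanishes at y ∈ {-3}. (-1, -3): f_x = 0, f = 0 — SINGULAR.
  x = 0: f_y(0, y) = 0; vanishes at y ∈ {-4, -3, -2, -1, 0, 1, 2, 3, 4}. (0, -4): f_x = 2 ≠ 0; (0, -3): f_x = 3 ≠ 0; (0, -2): f_x = 2 ≠ 0; (0, -1): f_x = -1 ≠ 0; (0, 0): f_x = -6 ≠ 0; (0, 1): f_x = -13 ≠ 0; (0, 2): f_x = -22 ≠ 0; (0, 3): f_x = -33 ≠ 0; (0, 4): f_x = -46 ≠ 0.
  x = 1: f_y(1, y) = -2*y - 6; vanishes at y ∈ {-3}. (1, -3): f_x = 12 ≠ 0.
  x = 2: f_y(2, y) = -4*y - 12; vanishes at y ∈ {-3}. (2, -3): f_x = 27 ≠ 0.
  x = 3: f_y(3, y) = -6*y - 18; vanishes at y ∈ {-3}. (3, -3): f_x = 48 ≠ 0.
  x = 4: f_y(4, y) = -8*y - 24; vanishes at y ∈ {-3}. (4, -3): f_x = 75 ≠ 0.
Only singular point on the grid: (-1, -3).
Classify: substitute x = -1 + u, y = -3 + v and expand: f = u**3 - u*v**2 + v**2.
No constant or linear terms (consistent with a singular point). Quadratic part: v**2. Cubic part: u**3 - u*v**2.
The quadratic part v**2 is a perfect square, so there is a single (double) tangent line v = 0, i.e. y = -3. Restricting the cubic part to that line (v = 0) leaves u**3 ≠ 0, so f is not divisible by v and the branch is v² ≈ -u**3 to lowest order — this is a cusp.
Classification: cusp.


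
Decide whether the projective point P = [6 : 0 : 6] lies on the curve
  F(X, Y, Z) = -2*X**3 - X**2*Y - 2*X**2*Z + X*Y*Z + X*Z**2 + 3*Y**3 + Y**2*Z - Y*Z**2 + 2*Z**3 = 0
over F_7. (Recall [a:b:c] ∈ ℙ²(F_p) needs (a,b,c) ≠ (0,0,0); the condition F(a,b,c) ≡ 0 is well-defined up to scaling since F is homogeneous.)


F(6,0,6) ≡ 1 (mod 7); P is NOT on the curve.

Evaluate F(6, 0, 6) term-by-term (mod 7).
  -2*X**3 ↦ -2·216·1·1 = -432
  -X**2*Y ↦ -1·36·0·1 = 0
  -2*X**2*Z ↦ -2·36·1·6 = -432
  X*Y*Z ↦ 1·6·0·6 = 0
  X*Z**2 ↦ 1·6·1·36 = 216
  3*Y**3 ↦ 3·1·0·1 = 0
  Y**2*Z ↦ 1·1·0·6 = 0
  -Y*Z**2 ↦ -1·1·0·36 = 0
  2*Z**3 ↦ 2·1·1·216 = 432
Sum: F(6, 0, 6) = (-432) + (0) + (-432) + (0) + (216) + (0) + (0) + (0) + (432) = -216.
Reducing mod 7: -216 ≡ 1 (mod 7).
Since F(a, b, c) ≡ 1 ≠ 0 (mod 7), P does NOT lie on the curve.


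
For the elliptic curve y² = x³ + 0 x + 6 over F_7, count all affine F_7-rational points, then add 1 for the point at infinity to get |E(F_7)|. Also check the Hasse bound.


Affine points = {(1, 0), (2, 0), (4, 0)}; affine count = 3; |E(F_7)| = 4.

Discriminant check: Δ ∝ 4a³ + 27b² = 4·0³ + 27·6² = 4·0 + 27·36 ≡ 6 (mod 7). Nonzero ⇒ E is nonsingular.
For each x ∈ F_7, compute rhs = x³ + 0·x + 6 mod 7, then count y ∈ F_7 with y² ≡ rhs.
  x = 0: rhs = 6, matching y values: none (0 points).
  x = 1: rhs = 0, matching y values: 0 (1 points).
  x = 2: rhs = 0, matching y values: 0 (1 points).
  x = 3: rhs = 5, matching y values: none (0 points).
  x = 4: rhs = 0, matching y values: 0 (1 points).
  x = 5: rhs = 5, matching y values: none (0 points).
  x = 6: rhs = 5, matching y values: none (0 points).
Total affine count: 3.
Full point count |E(F_7)| = 3 + 1 = 4.
Hasse bound: |4 − (7+1)| = |-4| = 4 ≤ 2√7 ≈ 5.2915 ✓.


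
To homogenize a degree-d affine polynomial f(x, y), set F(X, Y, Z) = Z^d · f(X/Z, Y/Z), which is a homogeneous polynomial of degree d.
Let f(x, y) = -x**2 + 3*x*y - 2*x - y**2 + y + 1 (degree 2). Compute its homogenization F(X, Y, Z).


F(X, Y, Z) = -X**2 + 3*X*Y - 2*X*Z - Y**2 + Y*Z + Z**2

deg(f) = 2.
Substitute x = X/Z, y = Y/Z into f, then multiply by Z^2.
  monomial -1·x^2·y^0 ↦ -1·X^2·Y^0·Z^0.
  monomial 3·x^1·y^1 ↦ 3·X^1·Y^1·Z^0.
  monomial -2·x^1·y^0 ↦ -2·X^1·Y^0·Z^1.
  monomial -1·x^0·y^2 ↦ -1·X^0·Y^2·Z^0.
  monomial 1·x^0·y^1 ↦ 1·X^0·Y^1·Z^1.
  monomial 1·x^0·y^0 ↦ 1·X^0·Y^0·Z^2.
Collecting: F(X, Y, Z) = -X**2 + 3*X*Y - 2*X*Z - Y**2 + Y*Z + Z**2.


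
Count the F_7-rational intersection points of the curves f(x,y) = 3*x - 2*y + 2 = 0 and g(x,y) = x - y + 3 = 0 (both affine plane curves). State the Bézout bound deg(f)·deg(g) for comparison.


Common zeros: {(4, 0)}; count = 1; Bézout bound = 1.

deg(f) = 1, deg(g) = 1, so Bézout bound = 1.
Scan x ∈ F_7. For each x, list the y ∈ F_7 with f(x, y) ≡ 0 and those with g(x, y) ≡ 0 (mod 7); the common zeros in that column are the intersection.
  x = 0: f ≡ 0 at y ∈ {1}; g ≡ 0 at y ∈ {3}; common: ∅.
  x = 1: f ≡ 0 at y ∈ {6}; g ≡ 0 at y ∈ {4}; common: ∅.
  x = 2: f ≡ 0 at y ∈ {4}; g ≡ 0 at y ∈ {5}; common: ∅.
  x = 3: f ≡ 0 at y ∈ {2}; g ≡ 0 at y ∈ {6}; common: ∅.
  x = 4: f ≡ 0 at y ∈ {0}; g ≡ 0 at y ∈ {0}; common: {0}.
  x = 5: f ≡ 0 at y ∈ {5}; g ≡ 0 at y ∈ {1}; common: ∅.
  x = 6: f ≡ 0 at y ∈ {3}; g ≡ 0 at y ∈ {2}; common: ∅.
Collecting: common zeros = {(4, 0)}, so the count is 1.
Comparison with the Bézout bound: 1 ≤ 1 = deg(f)·deg(g), as expected for curves with no common component (the bound is attained).


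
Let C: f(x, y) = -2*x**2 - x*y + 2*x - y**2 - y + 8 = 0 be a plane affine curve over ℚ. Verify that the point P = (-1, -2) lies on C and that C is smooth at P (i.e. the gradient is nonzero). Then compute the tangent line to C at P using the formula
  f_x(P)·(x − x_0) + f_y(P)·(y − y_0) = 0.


Tangent line at P: 8*x + 4*y + 16 = 0.

Step 1: f(-1, -2) = 0, so P lies on C.
Step 2: partial derivatives
  f_x(x, y) = -4*x - y + 2, f_y(x, y) = -x - 2*y - 1.
  f_x(P) = 8, f_y(P) = 4 (gradient nonzero, so P is smooth).
Step 3: tangent line at P: 8·(x − -1) + 4·(y − -2) = 0.
Expanding: 8*x + 4*y + 16 = 0.


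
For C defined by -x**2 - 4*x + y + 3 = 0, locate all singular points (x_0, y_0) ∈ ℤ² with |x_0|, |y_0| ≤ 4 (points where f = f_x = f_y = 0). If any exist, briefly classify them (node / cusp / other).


No singular points in the scanned grid; C is smooth there.

Compute partial derivatives:
  f_x = -2*x - 4.
  f_y = 1.
f_y = 1 is a nonzero constant, so f_y never vanishes: no point (x, y) can satisfy f = f_x = f_y = 0. In particular no (x, y) ∈ {−4, ..., 4}² is singular; the curve is smooth.


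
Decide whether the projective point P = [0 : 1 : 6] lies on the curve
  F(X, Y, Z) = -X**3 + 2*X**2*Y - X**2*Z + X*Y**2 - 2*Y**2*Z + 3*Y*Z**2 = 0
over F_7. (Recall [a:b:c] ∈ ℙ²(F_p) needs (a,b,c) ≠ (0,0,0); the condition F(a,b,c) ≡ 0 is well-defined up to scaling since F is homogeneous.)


F(0,1,6) ≡ 5 (mod 7); P is NOT on the curve.

Evaluate F(0, 1, 6) term-by-term (mod 7).
  -X**3 ↦ -1·0·1·1 = 0
  2*X**2*Y ↦ 2·0·1·1 = 0
  -X**2*Z ↦ -1·0·1·6 = 0
  X*Y**2 ↦ 1·0·1·1 = 0
  -2*Y**2*Z ↦ -2·1·1·6 = -12
  3*Y*Z**2 ↦ 3·1·1·36 = 108
Sum: F(0, 1, 6) = (0) + (0) + (0) + (0) + (-12) + (108) = 96.
Reducing mod 7: 96 ≡ 5 (mod 7).
Since F(a, b, c) ≡ 5 ≠ 0 (mod 7), P does NOT lie on the curve.


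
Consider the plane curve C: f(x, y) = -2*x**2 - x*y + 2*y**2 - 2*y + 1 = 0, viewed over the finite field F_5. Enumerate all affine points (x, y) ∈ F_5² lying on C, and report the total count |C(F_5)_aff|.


Affine F_5-points: {(0, 2), (0, 4), (3, 1), (3, 4), (4, 1), (4, 2)}; count = 6.

For each of the 25 pairs (x, y) ∈ F_5², evaluate f(x, y) mod 5. Record the zeros.
  x = 0: [0↦1, 1↦1, 2↦0, 3↦3, 4↦0]  zeros at y ∈ {2, 4}
  x = 1: [0↦4, 1↦3, 2↦1, 3↦3, 4↦4]  zeros at y ∈ ∅
  x = 2: [0↦3, 1↦1, 2↦3, 3↦4, 4↦4]  zeros at y ∈ ∅
  x = 3: [0↦3, 1↦0, 2↦1, 3↦1, 4↦0]  zeros at y ∈ {1, 4}
  x = 4: [0↦4, 1↦0, 2↦0, 3↦4, 4↦2]  zeros at y ∈ {1, 2}
Collecting zeros: affine points = {(0, 2), (0, 4), (3, 1), (3, 4), (4, 1), (4, 2)}.
Total count |C(F_5)_aff| = 6.


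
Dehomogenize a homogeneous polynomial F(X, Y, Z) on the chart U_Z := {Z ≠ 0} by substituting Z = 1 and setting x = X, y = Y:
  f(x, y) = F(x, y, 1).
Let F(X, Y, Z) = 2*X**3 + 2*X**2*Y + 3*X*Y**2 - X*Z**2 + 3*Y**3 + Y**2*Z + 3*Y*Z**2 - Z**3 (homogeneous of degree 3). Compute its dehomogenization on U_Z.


f(x, y) = 2*x**3 + 2*x**2*y + 3*x*y**2 - x + 3*y**3 + y**2 + 3*y - 1

On U_Z we set Z = 1. Each monomial c·X^i·Y^j·Z^k in F becomes c·x^i·y^j·1^k = c·x^i·y^j.
Substituting Z = 1: F(X, Y, 1) = 2*x**3 + 2*x**2*y + 3*x*y**2 - x + 3*y**3 + y**2 + 3*y - 1.
Note: deg(f) ≤ deg(F) = 3; strict inequality happens when F is divisible by Z (lost terms).


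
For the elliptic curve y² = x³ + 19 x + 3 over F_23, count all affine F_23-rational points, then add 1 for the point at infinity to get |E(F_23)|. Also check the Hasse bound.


Affine points = {(0, 7), (0, 16), (1, 0), (2, 7), (2, 16), (3, 8), (3, 15), (5, 4), (5, 19), (8, 0), (9, 11), (9, 12), (11, 5), (11, 18), (12, 2), (12, 21), (13, 3), (13, 20), (14, 0), (15, 11), (15, 12), (17, 8), (17, 15), (18, 6), (18, 17), (19, 1), (19, 22), (21, 7), (21, 16), (22, 11), (22, 12)}; affine count = 31; |E(F_23)| = 32.

Discriminant check: Δ ∝ 4a³ + 27b² = 4·19³ + 27·3² = 4·6859 + 27·9 ≡ 10 (mod 23). Nonzero ⇒ E is nonsingular.
For each x ∈ F_23, compute rhs = x³ + 19·x + 3 mod 23, then count y ∈ F_23 with y² ≡ rhs.
  x = 0: rhs = 3, matching y values: 7, 16 (2 points).
  x = 1: rhs = 0, matching y values: 0 (1 points).
  x = 2: rhs = 3, matching y values: 7, 16 (2 points).
  x = 3: rhs = 18, matching y values: 8, 15 (2 points).
  x = 4: rhs = 5, matching y values: none (0 points).
  x = 5: rhs = 16, matching y values: 4, 19 (2 points).
  x = 6: rhs = 11, matching y values: none (0 points).
  x = 7: rhs = 19, matching y values: none (0 points).
  x = 8: rhs = 0, matching y values: 0 (1 points).
  x = 9: rhs = 6, matching y values: 11, 12 (2 points).
  x = 10: rhs = 20, matching y values: none (0 points).
  x = 11: rhs = 2, matching y values: 5, 18 (2 points).
  x = 12: rhs = 4, matching y values: 2, 21 (2 points).
  x = 13: rhs = 9, matching y values: 3, 20 (2 points).
  x = 14: rhs = 0, matching y values: 0 (1 points).
  x = 15: rhs = 6, matching y values: 11, 12 (2 points).
  x = 16: rhs = 10, matching y values: none (0 points).
  x = 17: rhs = 18, matching y values: 8, 15 (2 points).
  x = 18: rhs = 13, matching y values: 6, 17 (2 points).
  x = 19: rhs = 1, matching y values: 1, 22 (2 points).
  x = 20: rhs = 11, matching y values: none (0 points).
  x = 21: rhs = 3, matching y values: 7, 16 (2 points).
  x = 22: rhs = 6, matching y values: 11, 12 (2 points).
Total affine count: 31.
Full point count |E(F_23)| = 31 + 1 = 32.
Hasse bound: |32 − (23+1)| = |8| = 8 ≤ 2√23 ≈ 9.5917 ✓.


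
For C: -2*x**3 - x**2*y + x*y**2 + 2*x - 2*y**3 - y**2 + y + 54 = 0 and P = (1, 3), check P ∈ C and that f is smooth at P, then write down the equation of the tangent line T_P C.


Tangent line at P: -x - 54*y + 163 = 0.

Step 1: f(1, 3) = 0, so P lies on C.
Step 2: partial derivatives
  f_x(x, y) = -6*x**2 - 2*x*y + y**2 + 2, f_y(x, y) = -x**2 + 2*x*y - 6*y**2 - 2*y + 1.
  f_x(P) = -1, f_y(P) = -54 (gradient nonzero, so P is smooth).
Step 3: tangent line at P: -1·(x − 1) + -54·(y − 3) = 0.
Expanding: -x - 54*y + 163 = 0.


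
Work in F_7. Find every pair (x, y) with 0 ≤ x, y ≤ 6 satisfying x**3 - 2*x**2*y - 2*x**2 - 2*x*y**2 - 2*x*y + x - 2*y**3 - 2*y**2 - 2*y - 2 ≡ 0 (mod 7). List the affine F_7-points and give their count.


Affine F_7-points: {(0, 6), (1, 1), (2, 0), (2, 4), (3, 4), (5, 4), (6, 5)}; count = 7.

For each of the 49 pairs (x, y) ∈ F_7², evaluate f(x, y) mod 7. Record the zeros.
  x = 0: [0↦5, 1↦6, 2↦5, 3↦4, 4↦5, 5↦3, 6↦0]  zeros at y ∈ {6}
  x = 1: [0↦5, 1↦0, 2↦3, 3↦2, 4↦6, 5↦3, 6↦2]  zeros at y ∈ {1}
  x = 2: [0↦0, 1↦6, 2↦2, 3↦4, 4↦0, 5↦6, 6↦3]  zeros at y ∈ {0, 4}
  x = 3: [0↦3, 1↦2, 2↦1, 3↦2, 4↦0, 5↦4, 6↦2]  zeros at y ∈ {4}
  x = 4: [0↦6, 1↦1, 2↦6, 3↦2, 4↦5, 5↦3, 6↦5]  zeros at y ∈ ∅
  x = 5: [0↦1, 1↦2, 2↦2, 3↦3, 4↦0, 5↦2, 6↦4]  zeros at y ∈ {4}
  x = 6: [0↦1, 1↦4, 2↦2, 3↦4, 4↦5, 5↦0, 6↦5]  zeros at y ∈ {5}
Collecting zeros: affine points = {(0, 6), (1, 1), (2, 0), (2, 4), (3, 4), (5, 4), (6, 5)}.
Total count |C(F_7)_aff| = 7.


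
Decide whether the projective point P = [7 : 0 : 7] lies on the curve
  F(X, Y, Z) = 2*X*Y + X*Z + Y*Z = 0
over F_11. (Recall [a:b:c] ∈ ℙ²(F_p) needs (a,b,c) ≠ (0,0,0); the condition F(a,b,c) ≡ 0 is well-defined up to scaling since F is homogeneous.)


F(7,0,7) ≡ 5 (mod 11); P is NOT on the curve.

Evaluate F(7, 0, 7) term-by-term (mod 11).
  2*X*Y ↦ 2·7·0·1 = 0
  X*Z ↦ 1·7·1·7 = 49
  Y*Z ↦ 1·1·0·7 = 0
Sum: F(7, 0, 7) = (0) + (49) + (0) = 49.
Reducing mod 11: 49 ≡ 5 (mod 11).
Since F(a, b, c) ≡ 5 ≠ 0 (mod 11), P does NOT lie on the curve.


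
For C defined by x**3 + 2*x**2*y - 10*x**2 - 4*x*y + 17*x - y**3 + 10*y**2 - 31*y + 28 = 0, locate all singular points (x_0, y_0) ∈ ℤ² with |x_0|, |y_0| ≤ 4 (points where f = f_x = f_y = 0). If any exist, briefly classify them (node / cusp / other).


Singular points: {(1, 3)}; classification: node.

Compute partial derivatives:
  f_x = 3*x**2 + 4*x*y - 20*x - 4*y + 17.
  f_y = 2*x**2 - 4*x - 3*y**2 + 20*y - 31.
Scan x_0 ∈ {−4, ..., 4}. For each x_0, f_y(x_0, y) is a polynomial in y; find its integer roots y ∈ {−4, ..., 4}, then test f_x and f at those candidates.
  x = -4: f_y(-4, y) = -3*y**2 + 20*y + 17; no integer root y with |y| ≤ 4.
  x = -3: f_y(-3, y) = -3*y**2 + 20*y - 1; no integer root y with |y| ≤ 4.
  x = -2: f_y(-2, y) = -3*y**2 + 20*y - 15; no integer root y with |y| ≤ 4.
  x = -1: f_y(-1, y) = -3*y**2 + 20*y - 25; no integer root y with |y| ≤ 4.
  x = 0: f_y(0, y) = -3*y**2 + 20*y - 31; no integer root y with |y| ≤ 4.
  x = 1: f_y(1, y) = -3*y**2 + 20*y - 33; vanishes at y ∈ {3}. (1, 3): f_x = 0, f = 0 — SINGULAR.
  x = 2: f_y(2, y) = -3*y**2 + 20*y - 31; no integer root y with |y| ≤ 4.
  x = 3: f_y(3, y) = -3*y**2 + 20*y - 25; no integer root y with |y| ≤ 4.
  x = 4: f_y(4, y) = -3*y**2 + 20*y - 15; no integer root y with |y| ≤ 4.
Only singular point on the grid: (1, 3).
Classify: substitute x = 1 + u, y = 3 + v and expand: f = u**3 + 2*u**2*v - u**2 - v**3 + v**2.
No constant or linear terms (consistent with a singular point). Quadratic part: -u**2 + v**2. Cubic part: u**3 + 2*u**2*v - v**3.
The quadratic part v**2 - u**2 = (v − u)(v + u) splits into two distinct linear factors, so there are two distinct tangent lines y − 3 = ±(x − 1) — this is a node (ordinary double point).
Classification: node.


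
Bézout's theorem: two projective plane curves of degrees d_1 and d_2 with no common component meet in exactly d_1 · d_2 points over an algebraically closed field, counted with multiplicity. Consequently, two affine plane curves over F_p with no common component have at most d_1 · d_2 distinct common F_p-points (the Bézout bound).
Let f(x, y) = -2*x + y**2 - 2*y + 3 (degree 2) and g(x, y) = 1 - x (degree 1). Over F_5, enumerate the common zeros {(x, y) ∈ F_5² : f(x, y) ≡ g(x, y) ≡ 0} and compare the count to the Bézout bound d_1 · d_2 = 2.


Common zeros: {(1, 1)}; count = 1; Bézout bound = 2.

deg(f) = 2, deg(g) = 1, so Bézout bound = 2.
Scan x ∈ F_5. For each x, list the y ∈ F_5 with f(x, y) ≡ 0 and those with g(x, y) ≡ 0 (mod 5); the common zeros in that column are the intersection.
  x = 0: f ≡ 0 at y ∈ ∅; g ≡ 0 at y ∈ ∅; common: ∅.
  x = 1: f ≡ 0 at y ∈ {1}; g ≡ 0 at y ∈ {0, 1, 2, 3, 4}; common: {1}.
  x = 2: f ≡ 0 at y ∈ ∅; g ≡ 0 at y ∈ ∅; common: ∅.
  x = 3: f ≡ 0 at y ∈ {3, 4}; g ≡ 0 at y ∈ ∅; common: ∅.
  x = 4: f ≡ 0 at y ∈ {0, 2}; g ≡ 0 at y ∈ ∅; common: ∅.
Collecting: common zeros = {(1, 1)}, so the count is 1.
Comparison with the Bézout bound: 1 ≤ 2 = deg(f)·deg(g), as expected for curves with no common component (the affine F_5-count falls short of the bound because intersections may lie at infinity, over extension fields, or carry multiplicity).


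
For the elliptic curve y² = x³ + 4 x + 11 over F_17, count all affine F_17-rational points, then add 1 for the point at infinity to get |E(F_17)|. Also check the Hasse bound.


Affine points = {(1, 4), (1, 13), (3, 4), (3, 13), (6, 8), (6, 9), (7, 5), (7, 12), (11, 3), (11, 14), (12, 6), (12, 11), (13, 4), (13, 13)}; affine count = 14; |E(F_17)| = 15.

Discriminant check: Δ ∝ 4a³ + 27b² = 4·4³ + 27·11² = 4·64 + 27·121 ≡ 4 (mod 17). Nonzero ⇒ E is nonsingular.
For each x ∈ F_17, compute rhs = x³ + 4·x + 11 mod 17, then count y ∈ F_17 with y² ≡ rhs.
  x = 0: rhs = 11, matching y values: none (0 points).
  x = 1: rhs = 16, matching y values: 4, 13 (2 points).
  x = 2: rhs = 10, matching y values: none (0 points).
  x = 3: rhs = 16, matching y values: 4, 13 (2 points).
  x = 4: rhs = 6, matching y values: none (0 points).
  x = 5: rhs = 3, matching y values: none (0 points).
  x = 6: rhs = 13, matching y values: 8, 9 (2 points).
  x = 7: rhs = 8, matching y values: 5, 12 (2 points).
  x = 8: rhs = 11, matching y values: none (0 points).
  x = 9: rhs = 11, matching y values: none (0 points).
  x = 10: rhs = 14, matching y values: none (0 points).
  x = 11: rhs = 9, matching y values: 3, 14 (2 points).
  x = 12: rhs = 2, matching y values: 6, 11 (2 points).
  x = 13: rhs = 16, matching y values: 4, 13 (2 points).
  x = 14: rhs = 6, matching y values: none (0 points).
  x = 15: rhs = 12, matching y values: none (0 points).
  x = 16: rhs = 6, matching y values: none (0 points).
Total affine count: 14.
Full point count |E(F_17)| = 14 + 1 = 15.
Hasse bound: |15 − (17+1)| = |-3| = 3 ≤ 2√17 ≈ 8.2462 ✓.


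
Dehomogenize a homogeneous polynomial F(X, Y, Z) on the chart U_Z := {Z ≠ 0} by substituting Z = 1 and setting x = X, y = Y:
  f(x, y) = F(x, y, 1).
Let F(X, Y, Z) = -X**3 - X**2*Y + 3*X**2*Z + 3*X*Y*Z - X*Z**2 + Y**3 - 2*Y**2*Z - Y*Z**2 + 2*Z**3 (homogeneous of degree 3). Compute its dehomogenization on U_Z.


f(x, y) = -x**3 - x**2*y + 3*x**2 + 3*x*y - x + y**3 - 2*y**2 - y + 2

On U_Z we set Z = 1. Each monomial c·X^i·Y^j·Z^k in F becomes c·x^i·y^j·1^k = c·x^i·y^j.
Substituting Z = 1: F(X, Y, 1) = -x**3 - x**2*y + 3*x**2 + 3*x*y - x + y**3 - 2*y**2 - y + 2.
Note: deg(f) ≤ deg(F) = 3; strict inequality happens when F is divisible by Z (lost terms).


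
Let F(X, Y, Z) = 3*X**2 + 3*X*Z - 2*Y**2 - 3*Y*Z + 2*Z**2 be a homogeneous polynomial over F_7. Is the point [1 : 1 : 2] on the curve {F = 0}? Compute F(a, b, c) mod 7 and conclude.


F(1,1,2) ≡ 2 (mod 7); P is NOT on the curve.

Evaluate F(1, 1, 2) term-by-term (mod 7).
  3*X**2 ↦ 3·1·1·1 = 3
  3*X*Z ↦ 3·1·1·2 = 6
  -2*Y**2 ↦ -2·1·1·1 = -2
  -3*Y*Z ↦ -3·1·1·2 = -6
  2*Z**2 ↦ 2·1·1·4 = 8
Sum: F(1, 1, 2) = (3) + (6) + (-2) + (-6) + (8) = 9.
Reducing mod 7: 9 ≡ 2 (mod 7).
Since F(a, b, c) ≡ 2 ≠ 0 (mod 7), P does NOT lie on the curve.


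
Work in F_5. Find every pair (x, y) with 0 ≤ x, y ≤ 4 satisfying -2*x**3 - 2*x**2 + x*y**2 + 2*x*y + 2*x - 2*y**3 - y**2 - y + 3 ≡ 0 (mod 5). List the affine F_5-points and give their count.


Affine F_5-points: {(0, 4), (1, 1), (1, 3), (2, 1), (4, 3)}; count = 5.

For each of the 25 pairs (x, y) ∈ F_5², evaluate f(x, y) mod 5. Record the zeros.
  x = 0: [0↦3, 1↦4, 2↦1, 3↦2, 4↦0]  zeros at y ∈ {4}
  x = 1: [0↦1, 1↦0, 2↦2, 3↦0, 4↦2]  zeros at y ∈ {1, 3}
  x = 2: [0↦3, 1↦0, 2↦2, 3↦2, 4↦3]  zeros at y ∈ {1}
  x = 3: [0↦2, 1↦2, 2↦4, 3↦1, 4↦1]  zeros at y ∈ ∅
  x = 4: [0↦1, 1↦4, 2↦1, 3↦0, 4↦4]  zeros at y ∈ {3}
Collecting zeros: affine points = {(0, 4), (1, 1), (1, 3), (2, 1), (4, 3)}.
Total count |C(F_5)_aff| = 5.


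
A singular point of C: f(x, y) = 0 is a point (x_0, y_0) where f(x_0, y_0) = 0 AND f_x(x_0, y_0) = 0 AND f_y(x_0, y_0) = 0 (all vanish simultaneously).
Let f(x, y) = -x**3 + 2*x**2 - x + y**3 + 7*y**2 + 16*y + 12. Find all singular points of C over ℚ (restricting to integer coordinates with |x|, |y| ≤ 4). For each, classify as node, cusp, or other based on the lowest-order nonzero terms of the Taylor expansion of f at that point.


Singular points: {(1, -2)}; classification: node.

Compute partial derivatives:
  f_x = -3*x**2 + 4*x - 1.
  f_y = 3*y**2 + 14*y + 16.
Scan x_0 ∈ {−4, ..., 4}. For each x_0, f_y(x_0, y) is a polynomial in y; find its integer roots y ∈ {−4, ..., 4}, then test f_x and f at those candidates.
  x = -4: f_y(-4, y) = 3*y**2 + 14*y + 16; vanishes at y ∈ {-2}. (-4, -2): f_x = -65 ≠ 0.
  x = -3: f_y(-3, y) = 3*y**2 + 14*y + 16; vanishes at y ∈ {-2}. (-3, -2): f_x = -40 ≠ 0.
  x = -2: f_y(-2, y) = 3*y**2 + 14*y + 16; vanishes at y ∈ {-2}. (-2, -2): f_x = -21 ≠ 0.
  x = -1: f_y(-1, y) = 3*y**2 + 14*y + 16; vanishes at y ∈ {-2}. (-1, -2): f_x = -8 ≠ 0.
  x = 0: f_y(0, y) = 3*y**2 + 14*y + 16; vanishes at y ∈ {-2}. (0, -2): f_x = -1 ≠ 0.
  x = 1: f_y(1, y) = 3*y**2 + 14*y + 16; vanishes at y ∈ {-2}. (1, -2): f_x = 0, f = 0 — SINGULAR.
  x = 2: f_y(2, y) = 3*y**2 + 14*y + 16; vanishes at y ∈ {-2}. (2, -2): f_x = -5 ≠ 0.
  x = 3: f_y(3, y) = 3*y**2 + 14*y + 16; vanishes at y ∈ {-2}. (3, -2): f_x = -16 ≠ 0.
  x = 4: f_y(4, y) = 3*y**2 + 14*y + 16; vanishes at y ∈ {-2}. (4, -2): f_x = -33 ≠ 0.
Only singular point on the grid: (1, -2).
Classify: substitute x = 1 + u, y = -2 + v and expand: f = -u**3 - u**2 + v**3 + v**2.
No constant or linear terms (consistent with a singular point). Quadratic part: -u**2 + v**2. Cubic part: -u**3 + v**3.
The quadratic part v**2 - u**2 = (v − u)(v + u) splits into two distinct linear factors, so there are two distinct tangent lines y − -2 = ±(x − 1) — this is a node (ordinary double point).
Classification: node.
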